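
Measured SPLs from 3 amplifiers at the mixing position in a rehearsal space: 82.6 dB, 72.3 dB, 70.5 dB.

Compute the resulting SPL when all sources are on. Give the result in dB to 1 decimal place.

Sum in the linear (power) domain: Σ 10^(Lᵢ/10) = 10^(82.6/10) + 10^(72.3/10) + 10^(70.5/10) = 2.102e+08.
L_total = 10·log₁₀(2.102e+08) = 83.2 dB.

83.2 dB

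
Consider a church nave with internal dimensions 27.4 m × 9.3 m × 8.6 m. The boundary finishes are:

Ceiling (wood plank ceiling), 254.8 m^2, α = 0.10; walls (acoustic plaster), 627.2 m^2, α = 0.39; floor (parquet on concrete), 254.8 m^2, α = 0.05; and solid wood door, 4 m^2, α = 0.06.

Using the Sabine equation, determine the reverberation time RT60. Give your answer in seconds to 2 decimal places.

1.25 s

Summing Sᵢαᵢ: 25.480 + 244.608 + 12.740 + 0.240 → A = 283.068 sabins.
Room volume: 2191.452 m³.
T = 0.161 V/A = 0.161·2191.452/283.068 = 1.25 s.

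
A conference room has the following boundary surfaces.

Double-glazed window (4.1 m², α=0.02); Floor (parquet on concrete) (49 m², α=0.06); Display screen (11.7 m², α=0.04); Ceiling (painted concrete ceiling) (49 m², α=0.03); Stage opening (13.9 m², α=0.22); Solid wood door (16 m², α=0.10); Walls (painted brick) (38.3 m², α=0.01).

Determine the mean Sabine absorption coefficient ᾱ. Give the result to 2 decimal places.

0.05

S = Σ Sᵢ = 4.1 + 49 + 11.7 + 49 + 13.9 + 16 + 38.3 = 182.0 m².
Σ(Sᵢαᵢ) = 4.1*0.02 + 49*0.06 + 11.7*0.04 + 49*0.03 + 13.9*0.22 + 16*0.10 + 38.3*0.01 = 10.001.
ᾱ = 10.001 / 182.0 = 0.05.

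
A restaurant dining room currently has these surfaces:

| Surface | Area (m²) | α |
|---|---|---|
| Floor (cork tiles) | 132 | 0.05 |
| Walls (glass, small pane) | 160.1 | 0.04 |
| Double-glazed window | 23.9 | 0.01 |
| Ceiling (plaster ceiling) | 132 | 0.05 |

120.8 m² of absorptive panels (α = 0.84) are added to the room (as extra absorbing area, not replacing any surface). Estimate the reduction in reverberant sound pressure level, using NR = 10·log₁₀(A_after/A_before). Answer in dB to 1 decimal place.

7.9 dB

Total absorption A_before = 132*0.05 + 160.1*0.04 + 23.9*0.01 + 132*0.05
  = 6.600 + 6.404 + 0.239 + 6.600 = 19.843 m² sabins.
Added absorption = 120.8 × 0.84 = 101.472 sabins.
New total A_after = 121.315 sabins.
Reduction = 10 log₁₀(A_after/A_before) = 10 log₁₀(6.1137) = 7.9 dB.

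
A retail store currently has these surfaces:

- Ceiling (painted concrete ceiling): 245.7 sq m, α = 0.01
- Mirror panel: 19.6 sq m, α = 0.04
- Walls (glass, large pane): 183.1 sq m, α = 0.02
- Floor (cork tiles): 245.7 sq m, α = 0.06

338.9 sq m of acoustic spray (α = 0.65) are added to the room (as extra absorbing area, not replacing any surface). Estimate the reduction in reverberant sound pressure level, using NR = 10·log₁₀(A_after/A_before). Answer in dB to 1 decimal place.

10.5 dB

Total absorption A_before = 245.7×0.01 + 19.6×0.04 + 183.1×0.02 + 245.7×0.06
  = 2.457 + 0.784 + 3.662 + 14.742 = 21.645 sq m sabins.
Treatment contributes 338.9·0.65 = 220.285 sabins.
New total A_after = 241.930 sabins.
NR = 10·log₁₀(241.930/21.645) = 10.5 dB.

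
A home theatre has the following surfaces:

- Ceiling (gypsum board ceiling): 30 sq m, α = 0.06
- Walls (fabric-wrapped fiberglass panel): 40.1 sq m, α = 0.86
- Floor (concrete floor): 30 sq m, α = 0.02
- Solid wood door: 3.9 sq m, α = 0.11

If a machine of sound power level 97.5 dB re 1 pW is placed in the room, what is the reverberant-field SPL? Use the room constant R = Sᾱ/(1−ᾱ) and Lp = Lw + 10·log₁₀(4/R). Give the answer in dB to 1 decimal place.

Σ(Sᵢαᵢ) = 30×0.06 + 40.1×0.86 + 30×0.02 + 3.9×0.11 = 37.315; total area S = 104.0 sq m.
ᾱ = 37.315/104.0 = 0.3588; R = Sᾱ/(1−ᾱ) = 37.315/(1−0.3588) = 58.196 sq m.
Lp = Lw + 10 log₁₀(4/R) = 97.5 -11.63 = 85.9 dB.

85.9 dB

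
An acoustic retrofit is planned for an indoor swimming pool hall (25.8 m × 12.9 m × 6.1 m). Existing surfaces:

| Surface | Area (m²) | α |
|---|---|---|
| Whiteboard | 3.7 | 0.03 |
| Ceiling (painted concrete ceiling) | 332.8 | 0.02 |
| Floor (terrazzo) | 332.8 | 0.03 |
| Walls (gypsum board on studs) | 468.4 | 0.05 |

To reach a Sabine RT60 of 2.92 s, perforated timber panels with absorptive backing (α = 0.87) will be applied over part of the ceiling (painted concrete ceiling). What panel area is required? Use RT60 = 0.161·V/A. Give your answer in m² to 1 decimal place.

84.4

A₁ = Σ Sᵢαᵢ = 3.7·0.03 + 332.8·0.02 + 332.8·0.03 + 468.4·0.05 = 40.171 sabins.
Required A₂ = 0.161·2030.202/2.92 = 111.939 sabins.
Absorption to add: 111.939 − 40.171 = 71.768 sabins.
Each m² of panel replacing the ceiling (painted concrete ceiling) adds (0.87 − 0.02) = 0.85 sabins.
Area = ΔA/Δα = 71.768/0.85 = 84.4 m².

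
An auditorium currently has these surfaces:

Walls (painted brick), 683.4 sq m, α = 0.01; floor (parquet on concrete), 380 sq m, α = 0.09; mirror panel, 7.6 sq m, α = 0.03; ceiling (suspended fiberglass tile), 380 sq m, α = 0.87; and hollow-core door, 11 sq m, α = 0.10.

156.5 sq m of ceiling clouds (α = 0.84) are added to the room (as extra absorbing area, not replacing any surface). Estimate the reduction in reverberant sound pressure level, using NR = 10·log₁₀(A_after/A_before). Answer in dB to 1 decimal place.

Summing Sᵢαᵢ: 6.834 + 34.200 + 0.228 + 330.600 + 1.100 → A_before = 372.962 sabins.
Added absorption = 156.5 × 0.84 = 131.460 sabins.
A_after = 372.962 + 131.460 = 504.422 sabins.
Reduction = 10 log₁₀(A_after/A_before) = 10 log₁₀(1.3525) = 1.3 dB.

1.3 dB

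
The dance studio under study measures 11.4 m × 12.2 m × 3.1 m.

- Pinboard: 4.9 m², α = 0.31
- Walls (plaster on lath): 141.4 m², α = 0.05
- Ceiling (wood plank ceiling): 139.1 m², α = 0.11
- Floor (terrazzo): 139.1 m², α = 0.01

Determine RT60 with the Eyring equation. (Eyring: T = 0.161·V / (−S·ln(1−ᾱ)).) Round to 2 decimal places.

Total surface area S = 4.9 + 141.4 + 139.1 + 139.1 = 424.5 m².
Absorption A = 4.9×0.31 + 141.4×0.05 + 139.1×0.11 + 139.1×0.01 = 25.281 sabins.
ᾱ = 25.281 / 424.5 = 0.0596.
−S·ln(1−ᾱ) = −424.5 × ln(1 − 0.0596) = 26.086.
V = 11.4 × 12.2 × 3.1 = 431.148 m³.
T = 0.161·V/[−S·ln(1−ᾱ)] = 0.161·431.148/26.086 = 2.66 s.

2.66 s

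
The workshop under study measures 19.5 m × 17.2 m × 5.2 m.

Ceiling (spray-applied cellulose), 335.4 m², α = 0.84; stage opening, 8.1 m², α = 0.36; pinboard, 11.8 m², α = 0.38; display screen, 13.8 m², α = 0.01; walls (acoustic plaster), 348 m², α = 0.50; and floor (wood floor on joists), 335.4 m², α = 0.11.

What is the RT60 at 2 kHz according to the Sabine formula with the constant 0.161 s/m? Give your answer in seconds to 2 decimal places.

0.56 s

Equivalent absorption area: A = 335.4·0.84 + 8.1·0.36 + 11.8·0.38 + 13.8·0.01 + 348·0.50 + 335.4·0.11 = 500.168 m².
Volume V = 19.5 × 17.2 × 5.2 = 1744.08 m³.
RT60 = 0.161 · V / A = 0.161 × 1744.08 / 500.168 = 0.56 s.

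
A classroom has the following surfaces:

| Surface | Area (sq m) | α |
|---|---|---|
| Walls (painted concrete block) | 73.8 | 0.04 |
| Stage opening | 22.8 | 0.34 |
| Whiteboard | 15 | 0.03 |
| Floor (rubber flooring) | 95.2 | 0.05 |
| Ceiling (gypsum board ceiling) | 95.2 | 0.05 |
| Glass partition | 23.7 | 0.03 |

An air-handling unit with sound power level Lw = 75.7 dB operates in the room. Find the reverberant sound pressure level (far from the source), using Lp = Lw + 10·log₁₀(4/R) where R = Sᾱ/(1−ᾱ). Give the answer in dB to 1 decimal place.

Σ(Sᵢαᵢ) = 73.8·0.04 + 22.8·0.34 + 15·0.03 + 95.2·0.05 + 95.2·0.05 + 23.7·0.03 = 21.385; total area S = 325.7 sq m.
ᾱ = 0.0657, so room constant R = A/(1−ᾱ) = 22.889 sq m.
Lp = Lw + 10 log₁₀(4/R) = 75.7 -7.58 = 68.1 dB.

68.1 dB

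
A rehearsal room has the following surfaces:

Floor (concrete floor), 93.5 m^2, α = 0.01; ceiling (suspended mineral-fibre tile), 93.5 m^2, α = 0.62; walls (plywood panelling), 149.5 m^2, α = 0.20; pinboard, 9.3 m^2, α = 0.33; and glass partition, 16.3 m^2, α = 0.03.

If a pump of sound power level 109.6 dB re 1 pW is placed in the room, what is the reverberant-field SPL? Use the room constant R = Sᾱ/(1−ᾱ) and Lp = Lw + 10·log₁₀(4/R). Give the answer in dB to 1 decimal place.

94.7 dB

A = 92.363 sabins; S = 362.1 m^2.
ᾱ = 0.2551, so room constant R = A/(1−ᾱ) = 123.994 m^2.
Lp = 109.6 + 10·log₁₀(4/123.994) = 109.6 + (-14.91) = 94.7 dB.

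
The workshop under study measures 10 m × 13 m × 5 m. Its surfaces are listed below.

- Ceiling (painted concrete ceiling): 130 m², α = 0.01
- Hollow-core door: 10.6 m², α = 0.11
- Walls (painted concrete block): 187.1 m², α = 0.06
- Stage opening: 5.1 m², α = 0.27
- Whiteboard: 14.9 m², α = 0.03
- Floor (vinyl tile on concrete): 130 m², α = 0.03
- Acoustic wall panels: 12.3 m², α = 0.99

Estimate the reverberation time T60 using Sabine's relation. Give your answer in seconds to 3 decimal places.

Equivalent absorption area: A = 130*0.01 + 10.6*0.11 + 187.1*0.06 + 5.1*0.27 + 14.9*0.03 + 130*0.03 + 12.3*0.99 = 31.593 m².
V = 10·13·5 = 650 m³.
RT60 = 0.161 · V / A = 0.161 × 650 / 31.593 = 3.312 s.

3.312 s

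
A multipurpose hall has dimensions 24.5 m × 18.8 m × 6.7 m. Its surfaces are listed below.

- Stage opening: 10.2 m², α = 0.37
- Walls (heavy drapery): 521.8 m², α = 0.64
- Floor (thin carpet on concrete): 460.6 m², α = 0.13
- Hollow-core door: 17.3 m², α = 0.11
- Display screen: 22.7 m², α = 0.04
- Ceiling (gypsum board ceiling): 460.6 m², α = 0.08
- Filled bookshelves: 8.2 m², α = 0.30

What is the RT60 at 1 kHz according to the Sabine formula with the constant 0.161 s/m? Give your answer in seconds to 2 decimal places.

Summing Sᵢαᵢ: 3.774 + 333.952 + 59.878 + 1.903 + 0.908 + 36.848 + 2.460 → A = 439.723 sabins.
V = 24.5·18.8·6.7 = 3086.02 m³.
RT60 = 0.161 · V / A = 0.161 × 3086.02 / 439.723 = 1.13 s.

1.13 s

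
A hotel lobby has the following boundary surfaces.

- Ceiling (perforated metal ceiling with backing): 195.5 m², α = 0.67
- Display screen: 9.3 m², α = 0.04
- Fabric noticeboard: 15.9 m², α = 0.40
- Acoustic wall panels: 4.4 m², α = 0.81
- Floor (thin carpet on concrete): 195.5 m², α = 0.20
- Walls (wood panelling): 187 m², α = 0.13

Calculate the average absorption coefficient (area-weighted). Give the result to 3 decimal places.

0.337

S = Σ Sᵢ = 195.5 + 9.3 + 15.9 + 4.4 + 195.5 + 187 = 607.6 m².
Σ(Sᵢαᵢ) = 195.5×0.67 + 9.3×0.04 + 15.9×0.40 + 4.4×0.81 + 195.5×0.20 + 187×0.13 = 204.691.
ᾱ = 204.691 / 607.6 = 0.337.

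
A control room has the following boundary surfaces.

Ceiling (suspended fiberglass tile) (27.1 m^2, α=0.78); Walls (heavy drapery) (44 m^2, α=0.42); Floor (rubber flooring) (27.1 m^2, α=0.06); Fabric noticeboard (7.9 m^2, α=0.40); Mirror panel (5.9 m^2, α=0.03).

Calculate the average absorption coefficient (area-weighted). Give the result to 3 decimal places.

0.398

Total surface area S = 112.0 m^2.
Σ(Sᵢαᵢ) = 27.1*0.78 + 44*0.42 + 27.1*0.06 + 7.9*0.40 + 5.9*0.03 = 44.581.
ᾱ = A/S = 0.398.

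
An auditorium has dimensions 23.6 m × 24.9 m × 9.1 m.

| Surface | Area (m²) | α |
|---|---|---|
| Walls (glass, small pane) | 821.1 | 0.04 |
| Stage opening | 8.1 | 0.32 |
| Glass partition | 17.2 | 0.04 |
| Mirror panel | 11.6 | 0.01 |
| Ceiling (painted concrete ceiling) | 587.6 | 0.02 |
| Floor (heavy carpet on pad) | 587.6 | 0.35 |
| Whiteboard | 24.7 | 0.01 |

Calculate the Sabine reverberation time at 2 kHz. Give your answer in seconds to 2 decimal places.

Total absorption A = 821.1×0.04 + 8.1×0.32 + 17.2×0.04 + 11.6×0.01 + 587.6×0.02 + 587.6×0.35 + 24.7×0.01
  = 32.844 + 2.592 + 0.688 + 0.116 + 11.752 + 205.660 + 0.247 = 253.899 m² sabins.
V = 23.6·24.9·9.1 = 5347.524 m³.
RT60 = 0.161 · V / A = 0.161 × 5347.524 / 253.899 = 3.39 s.

3.39 s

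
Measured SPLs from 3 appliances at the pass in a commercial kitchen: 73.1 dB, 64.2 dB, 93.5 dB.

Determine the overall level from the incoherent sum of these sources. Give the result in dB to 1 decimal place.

Converting to relative power and adding: 10^(73.1/10) + 10^(64.2/10) + 10^(93.5/10) = 2.262e+09.
L_total = 10·log₁₀(2.262e+09) = 93.5 dB.

93.5 dB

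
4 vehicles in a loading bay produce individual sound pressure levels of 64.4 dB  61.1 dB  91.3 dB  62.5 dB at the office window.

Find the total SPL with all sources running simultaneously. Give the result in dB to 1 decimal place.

Σ 10^(Lᵢ/10) = 1.355e+09.
Combined level = 10 log₁₀(1.355e+09) = 91.3 dB.

91.3 dB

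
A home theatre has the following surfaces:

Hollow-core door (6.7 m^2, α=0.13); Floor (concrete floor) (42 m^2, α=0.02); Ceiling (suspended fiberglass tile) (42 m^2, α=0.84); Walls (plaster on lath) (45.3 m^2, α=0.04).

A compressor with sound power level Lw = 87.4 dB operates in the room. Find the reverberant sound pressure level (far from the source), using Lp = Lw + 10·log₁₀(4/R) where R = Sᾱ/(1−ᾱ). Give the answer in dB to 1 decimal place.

Σ(Sᵢαᵢ) = 6.7·0.13 + 42·0.02 + 42·0.84 + 45.3·0.04 = 38.803; total area S = 136.0 m^2.
ᾱ = 38.803/136.0 = 0.2853; R = Sᾱ/(1−ᾱ) = 38.803/(1−0.2853) = 54.293 m^2.
Lp = 87.4 + 10·log₁₀(4/54.293) = 87.4 + (-11.33) = 76.1 dB.

76.1 dB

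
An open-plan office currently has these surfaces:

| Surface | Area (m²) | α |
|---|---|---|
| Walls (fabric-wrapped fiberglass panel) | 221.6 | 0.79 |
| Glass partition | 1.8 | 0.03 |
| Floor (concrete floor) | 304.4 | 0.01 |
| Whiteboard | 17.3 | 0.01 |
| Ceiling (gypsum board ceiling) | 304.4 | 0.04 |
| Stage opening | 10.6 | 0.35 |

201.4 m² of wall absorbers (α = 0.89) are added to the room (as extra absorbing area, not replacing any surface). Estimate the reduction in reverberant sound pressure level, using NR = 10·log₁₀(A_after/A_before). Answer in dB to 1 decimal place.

Summing Sᵢαᵢ: 175.064 + 0.054 + 3.044 + 0.173 + 12.176 + 3.710 → A_before = 194.221 sabins.
Treatment contributes 201.4·0.89 = 179.246 sabins.
A_after = 194.221 + 179.246 = 373.467 sabins.
Reduction = 10 log₁₀(A_after/A_before) = 10 log₁₀(1.9229) = 2.8 dB.

2.8 dB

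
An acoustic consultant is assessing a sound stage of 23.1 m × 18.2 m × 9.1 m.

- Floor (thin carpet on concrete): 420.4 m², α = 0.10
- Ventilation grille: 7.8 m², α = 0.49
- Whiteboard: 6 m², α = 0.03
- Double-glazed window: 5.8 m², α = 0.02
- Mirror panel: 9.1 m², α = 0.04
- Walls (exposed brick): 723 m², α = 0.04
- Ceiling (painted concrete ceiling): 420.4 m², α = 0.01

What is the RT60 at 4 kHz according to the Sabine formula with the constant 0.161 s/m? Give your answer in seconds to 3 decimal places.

A = Σ Sᵢαᵢ = 420.4·0.10 + 7.8·0.49 + 6·0.03 + 5.8·0.02 + 9.1·0.04 + 723·0.04 + 420.4·0.01 = 79.646 sabins.
Volume V = 23.1 × 18.2 × 9.1 = 3825.822 m³.
T = 0.161 V/A = 0.161·3825.822/79.646 = 7.734 s.

7.734 s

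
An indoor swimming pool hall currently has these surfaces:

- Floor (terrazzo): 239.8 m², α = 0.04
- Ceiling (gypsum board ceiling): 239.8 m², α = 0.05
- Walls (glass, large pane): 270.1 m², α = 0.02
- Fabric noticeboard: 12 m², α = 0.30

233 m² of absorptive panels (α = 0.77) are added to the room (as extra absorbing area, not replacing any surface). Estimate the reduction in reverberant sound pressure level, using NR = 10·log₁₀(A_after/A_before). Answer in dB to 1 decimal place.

Total absorption A_before = 239.8*0.04 + 239.8*0.05 + 270.1*0.02 + 12*0.30
  = 9.592 + 11.990 + 5.402 + 3.600 = 30.584 m² sabins.
Added absorption = 233 × 0.77 = 179.410 sabins.
New total A_after = 209.994 sabins.
NR = 10·log₁₀(209.994/30.584) = 8.4 dB.

8.4 dB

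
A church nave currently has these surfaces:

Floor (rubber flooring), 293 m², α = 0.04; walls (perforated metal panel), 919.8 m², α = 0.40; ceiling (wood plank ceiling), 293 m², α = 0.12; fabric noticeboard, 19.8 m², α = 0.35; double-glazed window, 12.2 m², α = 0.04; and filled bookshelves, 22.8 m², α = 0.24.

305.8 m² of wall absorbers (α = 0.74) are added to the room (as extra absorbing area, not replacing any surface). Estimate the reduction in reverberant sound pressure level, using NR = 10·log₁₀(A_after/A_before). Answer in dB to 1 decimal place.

Total absorption A_before = 293×0.04 + 919.8×0.40 + 293×0.12 + 19.8×0.35 + 12.2×0.04 + 22.8×0.24
  = 11.720 + 367.920 + 35.160 + 6.930 + 0.488 + 5.472 = 427.690 m² sabins.
Treatment contributes 305.8·0.74 = 226.292 sabins.
A_after = 427.690 + 226.292 = 653.982 sabins.
NR = 10·log₁₀(653.982/427.690) = 1.8 dB.

1.8 dB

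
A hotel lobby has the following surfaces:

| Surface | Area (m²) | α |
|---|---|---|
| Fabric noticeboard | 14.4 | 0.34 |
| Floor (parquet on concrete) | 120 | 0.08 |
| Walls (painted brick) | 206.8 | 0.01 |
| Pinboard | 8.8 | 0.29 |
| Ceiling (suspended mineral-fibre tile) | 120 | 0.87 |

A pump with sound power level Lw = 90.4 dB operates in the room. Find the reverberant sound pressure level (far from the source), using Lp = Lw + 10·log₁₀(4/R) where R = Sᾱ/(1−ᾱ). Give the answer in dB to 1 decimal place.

74.2 dB

A = 123.516 sabins; S = 470.0 m².
ᾱ = 123.516/470.0 = 0.2628; R = Sᾱ/(1−ᾱ) = 123.516/(1−0.2628) = 167.547 m².
Lp = 90.4 + 10·log₁₀(4/167.547) = 90.4 + (-16.22) = 74.2 dB.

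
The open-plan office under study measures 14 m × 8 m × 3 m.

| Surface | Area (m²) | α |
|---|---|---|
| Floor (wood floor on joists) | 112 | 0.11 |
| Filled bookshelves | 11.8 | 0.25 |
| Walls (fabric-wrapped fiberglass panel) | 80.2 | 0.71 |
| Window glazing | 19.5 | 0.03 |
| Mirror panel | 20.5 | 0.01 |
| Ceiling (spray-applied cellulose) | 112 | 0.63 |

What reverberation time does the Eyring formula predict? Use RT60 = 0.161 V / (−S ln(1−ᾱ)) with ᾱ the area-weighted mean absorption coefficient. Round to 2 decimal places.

0.29 sec

Total surface area S = 112 + 11.8 + 80.2 + 19.5 + 20.5 + 112 = 356.0 m².
Absorption A = 112·0.11 + 11.8·0.25 + 80.2·0.71 + 19.5·0.03 + 20.5·0.01 + 112·0.63 = 143.562 sabins.
Mean coefficient ᾱ = A/S = 0.4033.
−S·ln(1−ᾱ) = −356.0 × ln(1 − 0.4033) = 183.817.
V = 14 × 8 × 3 = 336 m³.
T = 0.161·V/[−S·ln(1−ᾱ)] = 0.161·336/183.817 = 0.29 s.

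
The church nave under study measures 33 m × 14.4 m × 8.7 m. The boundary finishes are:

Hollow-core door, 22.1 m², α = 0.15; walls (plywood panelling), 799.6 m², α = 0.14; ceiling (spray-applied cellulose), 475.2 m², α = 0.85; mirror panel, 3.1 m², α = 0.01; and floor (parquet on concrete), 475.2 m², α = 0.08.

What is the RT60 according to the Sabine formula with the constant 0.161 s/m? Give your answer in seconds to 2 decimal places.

Total absorption A = 22.1·0.15 + 799.6·0.14 + 475.2·0.85 + 3.1·0.01 + 475.2·0.08
  = 3.315 + 111.944 + 403.920 + 0.031 + 38.016 = 557.226 m² sabins.
V = 33·14.4·8.7 = 4134.24 m³.
Sabine: RT60 = 0.161 × 4134.24 / 557.226 = 1.19 s.

1.19 seconds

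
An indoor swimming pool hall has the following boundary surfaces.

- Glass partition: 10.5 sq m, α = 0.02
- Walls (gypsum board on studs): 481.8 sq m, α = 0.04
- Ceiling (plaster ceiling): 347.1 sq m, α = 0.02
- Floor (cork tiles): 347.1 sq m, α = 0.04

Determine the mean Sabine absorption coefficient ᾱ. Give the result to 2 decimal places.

Total surface area S = 1186.5 sq m.
A = 10.5×0.02 + 481.8×0.04 + 347.1×0.02 + 347.1×0.04 = 40.308 sabins.
ᾱ = 40.308 / 1186.5 = 0.03.

0.03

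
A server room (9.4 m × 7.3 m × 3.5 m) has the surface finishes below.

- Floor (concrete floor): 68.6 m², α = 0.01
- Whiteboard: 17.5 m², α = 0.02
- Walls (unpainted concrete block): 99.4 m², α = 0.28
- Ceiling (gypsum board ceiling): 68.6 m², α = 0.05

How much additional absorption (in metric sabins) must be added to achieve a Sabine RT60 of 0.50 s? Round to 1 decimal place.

45.0 sabins

Equivalent absorption area: A₁ = 68.6×0.01 + 17.5×0.02 + 99.4×0.28 + 68.6×0.05 = 32.298 m².
V = 240.17 m³. Required absorption A₂ = 0.161 × 240.17 / 0.50 = 77.335 sabins.
Additional absorption ΔA = 77.335 − 32.298 = 45.0 sabins.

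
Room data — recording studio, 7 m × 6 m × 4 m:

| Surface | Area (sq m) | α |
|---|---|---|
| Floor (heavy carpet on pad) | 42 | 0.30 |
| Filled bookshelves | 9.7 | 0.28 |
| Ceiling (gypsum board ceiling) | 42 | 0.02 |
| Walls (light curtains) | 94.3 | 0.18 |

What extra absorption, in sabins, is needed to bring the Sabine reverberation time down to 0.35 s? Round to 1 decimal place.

Equivalent absorption area: A₁ = 42×0.30 + 9.7×0.28 + 42×0.02 + 94.3×0.18 = 33.130 sq m.
Target A₂ = 0.161·168/0.35 = 77.280 sabins (V = 168 m³).
Additional absorption ΔA = 77.280 − 33.130 = 44.2 sabins.

44.2 sabins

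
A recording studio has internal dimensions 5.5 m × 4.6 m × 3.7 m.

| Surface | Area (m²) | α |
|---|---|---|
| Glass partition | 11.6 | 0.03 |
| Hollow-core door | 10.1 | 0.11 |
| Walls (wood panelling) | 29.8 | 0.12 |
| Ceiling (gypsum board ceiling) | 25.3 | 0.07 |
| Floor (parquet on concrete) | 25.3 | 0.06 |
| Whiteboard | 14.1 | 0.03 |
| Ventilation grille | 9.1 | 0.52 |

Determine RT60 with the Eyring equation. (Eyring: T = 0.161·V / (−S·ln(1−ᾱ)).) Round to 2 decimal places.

1.06 sec

S = Σ Sᵢ = 125.3 m².
Absorption A = 11.6×0.03 + 10.1×0.11 + 29.8×0.12 + 25.3×0.07 + 25.3×0.06 + 14.1×0.03 + 9.1×0.52 = 13.479 sabins.
ᾱ = 13.479 / 125.3 = 0.1076.
Eyring denominator: −S ln(1−ᾱ) = 14.264.
V = 5.5 × 4.6 × 3.7 = 93.61 m³.
RT60 = 0.161 × 93.61 / 14.264 = 1.06 s.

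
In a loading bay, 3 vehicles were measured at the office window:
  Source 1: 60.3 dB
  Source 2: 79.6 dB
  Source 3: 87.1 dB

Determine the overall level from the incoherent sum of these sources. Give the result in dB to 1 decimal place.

87.8 dB

Converting to relative power and adding: 10^(60.3/10) + 10^(79.6/10) + 10^(87.1/10) = 6.051e+08.
Combined level = 10 log₁₀(6.051e+08) = 87.8 dB.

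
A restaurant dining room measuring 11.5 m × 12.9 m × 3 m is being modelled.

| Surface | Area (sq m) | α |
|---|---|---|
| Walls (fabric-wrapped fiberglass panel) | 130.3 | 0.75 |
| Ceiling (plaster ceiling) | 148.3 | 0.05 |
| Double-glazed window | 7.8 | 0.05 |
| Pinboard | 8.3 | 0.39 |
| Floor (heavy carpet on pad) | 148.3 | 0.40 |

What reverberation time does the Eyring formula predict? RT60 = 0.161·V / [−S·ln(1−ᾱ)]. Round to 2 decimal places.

0.34 sec

S = Σ Sᵢ = 443.0 sq m.
Σ(Sᵢαᵢ) = 130.3×0.75 + 148.3×0.05 + 7.8×0.05 + 8.3×0.39 + 148.3×0.40 = 168.087.
ᾱ = 168.087 / 443.0 = 0.3794.
−S·ln(1−ᾱ) = −443.0 × ln(1 − 0.3794) = 211.341.
V = 11.5 × 12.9 × 3 = 445.05 m³.
T = 0.161·V/[−S·ln(1−ᾱ)] = 0.161·445.05/211.341 = 0.34 s.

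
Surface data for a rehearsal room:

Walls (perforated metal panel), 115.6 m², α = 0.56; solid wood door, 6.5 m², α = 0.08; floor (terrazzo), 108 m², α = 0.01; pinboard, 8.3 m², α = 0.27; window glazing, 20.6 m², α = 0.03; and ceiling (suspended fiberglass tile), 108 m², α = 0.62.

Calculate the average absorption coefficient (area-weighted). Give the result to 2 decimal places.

S = Σ Sᵢ = 115.6 + 6.5 + 108 + 8.3 + 20.6 + 108 = 367.0 m².
Weighted sum Σ Sα = 136.155.
ᾱ = 136.155 / 367.0 = 0.37.

0.37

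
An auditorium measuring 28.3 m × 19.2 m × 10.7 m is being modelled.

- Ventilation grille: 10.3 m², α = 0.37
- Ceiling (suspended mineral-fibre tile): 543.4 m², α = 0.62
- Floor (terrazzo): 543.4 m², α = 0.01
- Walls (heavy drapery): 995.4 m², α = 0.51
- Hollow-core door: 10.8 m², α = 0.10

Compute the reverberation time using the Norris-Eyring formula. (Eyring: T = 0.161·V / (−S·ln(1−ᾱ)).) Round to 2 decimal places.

S = Σ Sᵢ = 2103.3 m².
Σ(Sᵢαᵢ) = 10.3·0.37 + 543.4·0.62 + 543.4·0.01 + 995.4·0.51 + 10.8·0.10 = 854.887.
Mean coefficient ᾱ = A/S = 0.4065.
Eyring denominator: −S ln(1−ᾱ) = 1097.330.
V = 28.3 × 19.2 × 10.7 = 5813.952 m³.
T = 0.161·V/[−S·ln(1−ᾱ)] = 0.161·5813.952/1097.330 = 0.85 s.

0.85 s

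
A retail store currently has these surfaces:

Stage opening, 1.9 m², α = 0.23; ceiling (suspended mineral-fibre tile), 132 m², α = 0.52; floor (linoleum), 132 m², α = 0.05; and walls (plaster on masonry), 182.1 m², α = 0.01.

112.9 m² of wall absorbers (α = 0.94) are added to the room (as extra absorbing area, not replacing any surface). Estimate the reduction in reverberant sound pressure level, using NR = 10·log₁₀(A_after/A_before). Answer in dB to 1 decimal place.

Equivalent absorption area: A_before = 1.9·0.23 + 132·0.52 + 132·0.05 + 182.1·0.01 = 77.498 m².
Added absorption = 112.9 × 0.94 = 106.126 sabins.
A_after = 77.498 + 106.126 = 183.624 sabins.
Reduction = 10 log₁₀(A_after/A_before) = 10 log₁₀(2.3694) = 3.7 dB.

3.7 dB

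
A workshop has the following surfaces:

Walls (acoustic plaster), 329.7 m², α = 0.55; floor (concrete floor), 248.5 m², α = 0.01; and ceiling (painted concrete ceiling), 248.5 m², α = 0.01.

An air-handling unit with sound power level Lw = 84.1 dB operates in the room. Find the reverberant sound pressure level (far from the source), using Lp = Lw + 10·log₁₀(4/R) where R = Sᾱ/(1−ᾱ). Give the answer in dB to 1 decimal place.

A = 186.305 sabins; S = 826.7 m².
ᾱ = 0.2254, so room constant R = A/(1−ᾱ) = 240.518 m².
Lp = 84.1 + 10·log₁₀(4/240.518) = 84.1 + (-17.79) = 66.3 dB.

66.3 dB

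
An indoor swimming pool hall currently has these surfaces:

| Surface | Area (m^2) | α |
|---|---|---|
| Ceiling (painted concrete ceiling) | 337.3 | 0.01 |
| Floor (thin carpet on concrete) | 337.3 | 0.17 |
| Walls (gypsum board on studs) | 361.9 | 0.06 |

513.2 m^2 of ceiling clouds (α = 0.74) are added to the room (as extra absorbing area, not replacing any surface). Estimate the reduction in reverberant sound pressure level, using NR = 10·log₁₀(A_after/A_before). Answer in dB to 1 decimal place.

Equivalent absorption area: A_before = 337.3·0.01 + 337.3·0.17 + 361.9·0.06 = 82.428 m^2.
Treatment contributes 513.2·0.74 = 379.768 sabins.
New total A_after = 462.196 sabins.
NR = 10·log₁₀(462.196/82.428) = 7.5 dB.

7.5 dB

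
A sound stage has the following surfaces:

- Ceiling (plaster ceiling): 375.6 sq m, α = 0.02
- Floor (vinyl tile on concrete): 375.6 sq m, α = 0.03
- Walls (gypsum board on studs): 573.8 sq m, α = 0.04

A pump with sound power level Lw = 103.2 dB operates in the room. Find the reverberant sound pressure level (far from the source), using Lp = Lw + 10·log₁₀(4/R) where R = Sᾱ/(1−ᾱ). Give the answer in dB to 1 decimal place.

A = 41.732 sabins; S = 1325.0 sq m.
ᾱ = 41.732/1325.0 = 0.0315; R = Sᾱ/(1−ᾱ) = 41.732/(1−0.0315) = 43.089 sq m.
Lp = Lw + 10 log₁₀(4/R) = 103.2 -10.32 = 92.9 dB.

92.9 dB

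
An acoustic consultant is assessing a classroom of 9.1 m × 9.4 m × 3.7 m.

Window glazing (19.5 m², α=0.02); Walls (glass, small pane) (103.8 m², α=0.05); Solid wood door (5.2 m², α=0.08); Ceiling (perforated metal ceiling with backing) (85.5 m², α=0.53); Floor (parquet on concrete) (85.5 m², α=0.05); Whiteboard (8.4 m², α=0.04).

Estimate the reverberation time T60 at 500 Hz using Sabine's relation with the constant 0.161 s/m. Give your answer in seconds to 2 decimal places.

0.91 s

Total absorption A = 19.5×0.02 + 103.8×0.05 + 5.2×0.08 + 85.5×0.53 + 85.5×0.05 + 8.4×0.04
  = 0.390 + 5.190 + 0.416 + 45.315 + 4.275 + 0.336 = 55.922 m² sabins.
Room volume: 316.498 m³.
RT60 = 0.161 · V / A = 0.161 × 316.498 / 55.922 = 0.91 s.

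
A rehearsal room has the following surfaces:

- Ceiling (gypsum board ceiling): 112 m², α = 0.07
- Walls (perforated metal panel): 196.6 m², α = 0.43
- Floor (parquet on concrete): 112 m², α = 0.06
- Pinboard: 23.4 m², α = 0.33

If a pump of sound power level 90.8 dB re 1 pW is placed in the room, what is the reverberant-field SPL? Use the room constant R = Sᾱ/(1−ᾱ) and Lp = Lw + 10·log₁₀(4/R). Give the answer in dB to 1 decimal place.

Σ(Sᵢαᵢ) = 112·0.07 + 196.6·0.43 + 112·0.06 + 23.4·0.33 = 106.820; total area S = 444.0 m².
ᾱ = 0.2406, so room constant R = A/(1−ᾱ) = 140.664 m².
Lp = Lw + 10 log₁₀(4/R) = 90.8 -15.46 = 75.3 dB.

75.3 dB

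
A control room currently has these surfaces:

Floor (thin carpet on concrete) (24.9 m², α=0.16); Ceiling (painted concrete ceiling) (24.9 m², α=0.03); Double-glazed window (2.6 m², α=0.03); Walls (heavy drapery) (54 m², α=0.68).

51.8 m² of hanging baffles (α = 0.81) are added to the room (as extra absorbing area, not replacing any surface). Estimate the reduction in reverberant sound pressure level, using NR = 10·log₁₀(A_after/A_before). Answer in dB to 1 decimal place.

A_before = Σ Sᵢαᵢ = 24.9·0.16 + 24.9·0.03 + 2.6·0.03 + 54·0.68 = 41.529 sabins.
Added absorption = 51.8 × 0.81 = 41.958 sabins.
A_after = 41.529 + 41.958 = 83.487 sabins.
NR = 10·log₁₀(83.487/41.529) = 3.0 dB.

3.0 dB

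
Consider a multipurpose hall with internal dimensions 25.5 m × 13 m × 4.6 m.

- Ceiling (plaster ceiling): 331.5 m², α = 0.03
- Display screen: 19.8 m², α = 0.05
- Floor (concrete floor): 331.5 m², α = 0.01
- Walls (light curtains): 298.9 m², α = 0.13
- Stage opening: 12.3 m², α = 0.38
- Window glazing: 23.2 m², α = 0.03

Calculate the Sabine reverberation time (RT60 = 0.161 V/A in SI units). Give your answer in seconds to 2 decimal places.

Summing Sᵢαᵢ: 9.945 + 0.990 + 3.315 + 38.857 + 4.674 + 0.696 → A = 58.477 sabins.
Volume V = 25.5 × 13 × 4.6 = 1524.9 m³.
T = 0.161 V/A = 0.161·1524.9/58.477 = 4.20 s.

4.20 s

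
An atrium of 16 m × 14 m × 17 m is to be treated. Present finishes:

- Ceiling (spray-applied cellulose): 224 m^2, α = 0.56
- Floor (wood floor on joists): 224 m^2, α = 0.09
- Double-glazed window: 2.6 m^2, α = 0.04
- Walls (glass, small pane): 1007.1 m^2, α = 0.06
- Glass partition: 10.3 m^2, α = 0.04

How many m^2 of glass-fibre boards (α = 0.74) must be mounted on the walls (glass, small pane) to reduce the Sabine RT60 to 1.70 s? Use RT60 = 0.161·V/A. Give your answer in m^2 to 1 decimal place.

Summing Sᵢαᵢ: 125.440 + 20.160 + 0.104 + 60.426 + 0.412 → A₁ = 206.542 sabins.
Required A₂ = 0.161·3808/1.70 = 360.640 sabins.
ΔA needed = 360.640 − 206.542 = 154.098 sabins.
Each m^2 of panel replacing the walls (glass, small pane) adds (0.74 − 0.06) = 0.68 sabins.
Panel area = 154.098 / 0.68 = 226.6 m^2.

226.6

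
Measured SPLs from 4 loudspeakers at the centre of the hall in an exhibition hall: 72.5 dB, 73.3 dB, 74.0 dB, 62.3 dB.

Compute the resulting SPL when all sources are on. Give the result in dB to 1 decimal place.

Sum in the linear (power) domain: Σ 10^(Lᵢ/10) = 10^(72.5/10) + 10^(73.3/10) + 10^(74.0/10) + 10^(62.3/10) = 6.598e+07.
Back to dB: 10·log₁₀ Σ = 78.2 dB.

78.2 dB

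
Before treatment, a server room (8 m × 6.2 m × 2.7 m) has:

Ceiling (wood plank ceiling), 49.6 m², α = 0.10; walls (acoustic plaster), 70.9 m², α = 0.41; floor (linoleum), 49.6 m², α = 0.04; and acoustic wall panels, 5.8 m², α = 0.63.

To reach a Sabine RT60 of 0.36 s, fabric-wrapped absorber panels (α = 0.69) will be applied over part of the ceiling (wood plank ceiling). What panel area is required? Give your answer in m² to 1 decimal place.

34.3

Total absorption A₁ = 49.6*0.10 + 70.9*0.41 + 49.6*0.04 + 5.8*0.63
  = 4.960 + 29.069 + 1.984 + 3.654 = 39.667 m² sabins.
V = 133.92 m³. Target absorption A₂ = 0.161 × 133.92 / 0.36 = 59.892 sabins.
Absorption to add: 59.892 − 39.667 = 20.225 sabins.
Each m² of panel replacing the ceiling (wood plank ceiling) adds (0.69 − 0.10) = 0.59 sabins.
Panel area = 20.225 / 0.59 = 34.3 m².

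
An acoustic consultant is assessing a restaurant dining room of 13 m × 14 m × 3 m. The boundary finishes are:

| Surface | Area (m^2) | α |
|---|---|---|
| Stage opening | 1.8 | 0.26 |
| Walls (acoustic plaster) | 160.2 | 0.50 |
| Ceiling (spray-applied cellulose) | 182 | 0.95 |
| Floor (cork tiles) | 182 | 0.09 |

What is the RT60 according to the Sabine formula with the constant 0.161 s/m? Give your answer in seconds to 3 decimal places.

0.326 seconds

Total absorption A = 1.8×0.26 + 160.2×0.50 + 182×0.95 + 182×0.09
  = 0.468 + 80.100 + 172.900 + 16.380 = 269.848 m^2 sabins.
V = 13·14·3 = 546 m³.
T = 0.161 V/A = 0.161·546/269.848 = 0.326 s.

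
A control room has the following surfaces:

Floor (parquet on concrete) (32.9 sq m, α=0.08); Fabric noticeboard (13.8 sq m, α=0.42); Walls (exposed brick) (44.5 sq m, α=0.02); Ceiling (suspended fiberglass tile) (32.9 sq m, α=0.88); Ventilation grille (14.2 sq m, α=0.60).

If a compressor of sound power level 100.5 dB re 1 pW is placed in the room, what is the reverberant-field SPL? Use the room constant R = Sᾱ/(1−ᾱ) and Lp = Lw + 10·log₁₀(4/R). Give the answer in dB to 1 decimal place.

Σ(Sᵢαᵢ) = 32.9·0.08 + 13.8·0.42 + 44.5·0.02 + 32.9·0.88 + 14.2·0.60 = 46.790; total area S = 138.3 sq m.
ᾱ = 46.790/138.3 = 0.3383; R = Sᾱ/(1−ᾱ) = 46.790/(1−0.3383) = 70.712 sq m.
Lp = 100.5 + 10·log₁₀(4/70.712) = 100.5 + (-12.47) = 88.0 dB.

88.0 dB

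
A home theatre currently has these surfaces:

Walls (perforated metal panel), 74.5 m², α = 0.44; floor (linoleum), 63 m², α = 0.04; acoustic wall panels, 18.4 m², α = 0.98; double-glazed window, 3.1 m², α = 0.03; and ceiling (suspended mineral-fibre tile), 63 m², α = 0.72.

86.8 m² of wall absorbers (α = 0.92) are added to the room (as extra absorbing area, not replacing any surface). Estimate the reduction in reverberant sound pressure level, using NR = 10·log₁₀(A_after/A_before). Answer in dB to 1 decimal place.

2.6 dB

Equivalent absorption area: A_before = 74.5*0.44 + 63*0.04 + 18.4*0.98 + 3.1*0.03 + 63*0.72 = 98.785 m².
Treatment contributes 86.8·0.92 = 79.856 sabins.
New total A_after = 178.641 sabins.
NR = 10·log₁₀(178.641/98.785) = 2.6 dB.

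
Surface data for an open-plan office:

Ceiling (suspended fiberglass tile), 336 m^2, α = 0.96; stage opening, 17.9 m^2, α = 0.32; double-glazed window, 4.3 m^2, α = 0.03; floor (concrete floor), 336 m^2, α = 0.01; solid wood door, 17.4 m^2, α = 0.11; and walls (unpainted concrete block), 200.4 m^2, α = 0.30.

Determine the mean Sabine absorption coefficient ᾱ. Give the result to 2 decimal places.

0.43

S = Σ Sᵢ = 336 + 17.9 + 4.3 + 336 + 17.4 + 200.4 = 912.0 m^2.
A = 336·0.96 + 17.9·0.32 + 4.3·0.03 + 336·0.01 + 17.4·0.11 + 200.4·0.30 = 393.811 sabins.
ᾱ = 393.811 / 912.0 = 0.43.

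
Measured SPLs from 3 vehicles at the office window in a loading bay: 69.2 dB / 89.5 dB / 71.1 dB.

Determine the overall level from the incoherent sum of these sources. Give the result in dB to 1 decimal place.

89.6 dB

Σ 10^(Lᵢ/10) = 9.125e+08.
Combined level = 10 log₁₀(9.125e+08) = 89.6 dB.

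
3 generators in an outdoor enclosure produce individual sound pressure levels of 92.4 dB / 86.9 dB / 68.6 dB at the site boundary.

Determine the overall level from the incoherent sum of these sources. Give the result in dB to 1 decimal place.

Σ 10^(Lᵢ/10) = 2.235e+09.
L_total = 10·log₁₀(2.235e+09) = 93.5 dB.

93.5 dB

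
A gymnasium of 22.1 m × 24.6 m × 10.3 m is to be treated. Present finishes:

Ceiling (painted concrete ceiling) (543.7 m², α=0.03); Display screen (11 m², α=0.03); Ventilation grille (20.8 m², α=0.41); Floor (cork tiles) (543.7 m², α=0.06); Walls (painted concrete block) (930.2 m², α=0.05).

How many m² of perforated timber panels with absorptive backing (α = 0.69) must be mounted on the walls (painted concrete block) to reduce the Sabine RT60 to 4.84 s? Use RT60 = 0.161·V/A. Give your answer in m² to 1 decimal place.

Summing Sᵢαᵢ: 16.311 + 0.330 + 8.528 + 32.622 + 46.510 → A₁ = 104.301 sabins.
V = 5599.698 m³. Target absorption A₂ = 0.161 × 5599.698 / 4.84 = 186.271 sabins.
ΔA needed = 186.271 − 104.301 = 81.970 sabins.
Net gain per m²: Δα = 0.69 − 0.05 = 0.64.
Panel area = 81.970 / 0.64 = 128.1 m².

128.1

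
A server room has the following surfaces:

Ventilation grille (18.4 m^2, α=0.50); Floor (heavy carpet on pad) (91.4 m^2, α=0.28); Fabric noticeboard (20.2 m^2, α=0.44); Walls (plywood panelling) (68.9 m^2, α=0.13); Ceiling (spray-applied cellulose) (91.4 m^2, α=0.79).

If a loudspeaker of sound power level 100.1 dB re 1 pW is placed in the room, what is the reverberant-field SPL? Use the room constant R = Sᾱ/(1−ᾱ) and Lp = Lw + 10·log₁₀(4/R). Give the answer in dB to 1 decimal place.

A = 124.843 sabins; S = 290.3 m^2.
ᾱ = 0.4300, so room constant R = A/(1−ᾱ) = 219.023 m^2.
Lp = 100.1 + 10·log₁₀(4/219.023) = 100.1 + (-17.38) = 82.7 dB.

82.7 dB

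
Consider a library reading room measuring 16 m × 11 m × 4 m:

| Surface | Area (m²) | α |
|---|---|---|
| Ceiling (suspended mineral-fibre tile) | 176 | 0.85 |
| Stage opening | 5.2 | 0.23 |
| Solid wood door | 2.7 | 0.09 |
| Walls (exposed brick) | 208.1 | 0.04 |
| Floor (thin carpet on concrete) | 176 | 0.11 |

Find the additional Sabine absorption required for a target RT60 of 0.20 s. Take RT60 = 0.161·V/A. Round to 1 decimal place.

Total absorption A₁ = 176·0.85 + 5.2·0.23 + 2.7·0.09 + 208.1·0.04 + 176·0.11
  = 149.600 + 1.196 + 0.243 + 8.324 + 19.360 = 178.723 m² sabins.
Target A₂ = 0.161·704/0.20 = 566.720 sabins (V = 704 m³).
Additional absorption ΔA = 566.720 − 178.723 = 388.0 sabins.

388.0 sabins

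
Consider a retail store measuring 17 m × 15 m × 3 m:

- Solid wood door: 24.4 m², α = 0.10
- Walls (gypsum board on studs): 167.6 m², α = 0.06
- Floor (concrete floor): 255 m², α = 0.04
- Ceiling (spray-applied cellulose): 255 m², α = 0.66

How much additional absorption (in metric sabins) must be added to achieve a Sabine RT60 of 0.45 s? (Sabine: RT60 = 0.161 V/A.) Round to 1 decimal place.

Summing Sᵢαᵢ: 2.440 + 10.056 + 10.200 + 168.300 → A₁ = 190.996 sabins.
V = 765 m³. Required absorption A₂ = 0.161 × 765 / 0.45 = 273.700 sabins.
Additional absorption ΔA = 273.700 − 190.996 = 82.7 sabins.

82.7 sabins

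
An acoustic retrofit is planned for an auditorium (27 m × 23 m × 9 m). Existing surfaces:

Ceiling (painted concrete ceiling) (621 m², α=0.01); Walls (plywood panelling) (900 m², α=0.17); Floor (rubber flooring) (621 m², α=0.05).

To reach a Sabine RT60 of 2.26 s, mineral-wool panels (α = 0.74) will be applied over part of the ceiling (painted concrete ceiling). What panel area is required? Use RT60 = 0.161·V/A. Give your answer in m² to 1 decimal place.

284.8

Summing Sᵢαᵢ: 6.210 + 153.000 + 31.050 → A₁ = 190.260 sabins.
V = 5589 m³. Target absorption A₂ = 0.161 × 5589 / 2.26 = 398.154 sabins.
Absorption to add: 398.154 − 190.260 = 207.894 sabins.
Each m² of panel replacing the ceiling (painted concrete ceiling) adds (0.74 − 0.01) = 0.73 sabins.
Panel area = 207.894 / 0.73 = 284.8 m².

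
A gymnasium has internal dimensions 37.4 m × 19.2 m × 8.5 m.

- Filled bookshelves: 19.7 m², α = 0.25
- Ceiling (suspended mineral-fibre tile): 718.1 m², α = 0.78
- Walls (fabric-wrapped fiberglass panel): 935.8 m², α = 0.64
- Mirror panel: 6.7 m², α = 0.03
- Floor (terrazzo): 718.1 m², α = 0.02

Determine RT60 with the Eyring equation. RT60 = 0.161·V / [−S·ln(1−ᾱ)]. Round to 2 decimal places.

0.61 s

Total surface area S = 19.7 + 718.1 + 935.8 + 6.7 + 718.1 = 2398.4 m².
Absorption A = 19.7·0.25 + 718.1·0.78 + 935.8·0.64 + 6.7·0.03 + 718.1·0.02 = 1178.518 sabins.
ᾱ = 1178.518 / 2398.4 = 0.4914.
−S·ln(1−ᾱ) = −2398.4 × ln(1 − 0.4914) = 1621.542.
V = 37.4 × 19.2 × 8.5 = 6103.68 m³.
T = 0.161·V/[−S·ln(1−ᾱ)] = 0.161·6103.68/1621.542 = 0.61 s.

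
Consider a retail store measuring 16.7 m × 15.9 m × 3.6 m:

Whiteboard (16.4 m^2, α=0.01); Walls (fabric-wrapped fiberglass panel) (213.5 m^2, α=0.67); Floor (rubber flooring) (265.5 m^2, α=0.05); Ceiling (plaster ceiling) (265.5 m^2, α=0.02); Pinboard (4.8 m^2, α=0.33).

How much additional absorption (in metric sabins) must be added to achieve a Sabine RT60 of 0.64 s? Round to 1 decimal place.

Summing Sᵢαᵢ: 0.164 + 143.045 + 13.275 + 5.310 + 1.584 → A₁ = 163.378 sabins.
Target A₂ = 0.161·955.908/0.64 = 240.471 sabins (V = 955.908 m³).
Shortfall: 240.471 − 163.378 = 77.1 sabins.

77.1 sabins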